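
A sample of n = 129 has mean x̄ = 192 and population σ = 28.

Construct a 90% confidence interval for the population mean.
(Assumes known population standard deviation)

Confidence level: 90%, α = 0.1
z_0.05 = 1.645
SE = σ/√n = 28/√129 = 2.4653
Margin of error = 1.645 × 2.4653 = 4.0554
CI: x̄ ± margin = 192 ± 4.0554
CI: (187.9446, 196.0554)

Answer: (187.9446, 196.0554)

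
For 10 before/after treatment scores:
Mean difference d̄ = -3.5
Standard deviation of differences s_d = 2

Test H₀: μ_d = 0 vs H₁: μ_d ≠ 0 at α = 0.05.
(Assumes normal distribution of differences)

Answer: t = -5.5336, reject H₀

Derivation:
df = n - 1 = 9
SE = s_d/√n = 2/√10 = 0.6325
t = d̄/SE = -3.5/0.6325 = -5.5336
Critical value: t_{0.025,9} = ±2.262
p-value ≈ 0.0004
Decision: reject H₀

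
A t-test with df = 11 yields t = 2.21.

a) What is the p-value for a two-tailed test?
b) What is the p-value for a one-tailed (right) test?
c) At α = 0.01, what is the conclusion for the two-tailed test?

Answer: a) 0.0492, b) 0.0246, c) fail to reject H₀

Derivation:
Using t-distribution with df = 11:
a) Two-tailed: p = 2×P(T > 2.21) = 0.0492
b) One-tailed: p = P(T > 2.21) = 0.0246
c) 0.0492 ≥ 0.01, fail to reject H₀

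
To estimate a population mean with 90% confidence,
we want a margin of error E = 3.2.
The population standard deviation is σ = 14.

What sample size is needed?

z_0.05 = 1.645
n = (z×σ/E)² = (1.645×14/3.2)²
n = 51.7950
Round up: n = 52

Answer: n = 52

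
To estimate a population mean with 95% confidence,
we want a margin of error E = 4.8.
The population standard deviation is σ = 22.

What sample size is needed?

z_0.025 = 1.960
n = (z×σ/E)² = (1.960×22/4.8)²
n = 80.7003
Round up: n = 81

Answer: n = 81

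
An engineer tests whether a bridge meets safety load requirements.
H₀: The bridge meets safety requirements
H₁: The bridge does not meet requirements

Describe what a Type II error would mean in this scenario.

Answer: Declaring an unsafe bridge to be safe

Derivation:
A Type I error (probability α) occurs when we reject a true H₀.
A Type II error (probability β) occurs when we fail to reject a false H₀.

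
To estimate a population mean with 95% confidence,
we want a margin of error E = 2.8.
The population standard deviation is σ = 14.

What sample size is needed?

z_0.025 = 1.960
n = (z×σ/E)² = (1.960×14/2.8)²
n = 96.0400
Round up: n = 97

Answer: n = 97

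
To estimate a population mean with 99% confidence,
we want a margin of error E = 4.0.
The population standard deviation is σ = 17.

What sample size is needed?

z_0.005 = 2.576
n = (z×σ/E)² = (2.576×17/4.0)²
n = 119.8587
Round up: n = 120

Answer: n = 120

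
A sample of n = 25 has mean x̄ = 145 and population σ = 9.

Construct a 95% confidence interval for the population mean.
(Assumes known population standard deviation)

Answer: (141.4720, 148.5280)

Derivation:
Confidence level: 95%, α = 0.05
z_0.025 = 1.960
SE = σ/√n = 9/√25 = 1.8000
Margin of error = 1.960 × 1.8000 = 3.5280
CI: x̄ ± margin = 145 ± 3.5280
CI: (141.4720, 148.5280)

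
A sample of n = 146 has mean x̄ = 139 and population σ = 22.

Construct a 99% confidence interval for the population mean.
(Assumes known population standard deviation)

Confidence level: 99%, α = 0.01
z_0.005 = 2.576
SE = σ/√n = 22/√146 = 1.8207
Margin of error = 2.576 × 1.8207 = 4.6901
CI: x̄ ± margin = 139 ± 4.6901
CI: (134.3099, 143.6901)

Answer: (134.3099, 143.6901)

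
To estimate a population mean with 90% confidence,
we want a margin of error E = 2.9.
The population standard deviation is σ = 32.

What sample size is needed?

Answer: n = 330

Derivation:
z_0.05 = 1.645
n = (z×σ/E)² = (1.645×32/2.9)²
n = 329.4851
Round up: n = 330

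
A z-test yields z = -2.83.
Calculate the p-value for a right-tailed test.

Answer: p-value ≈ 0.9977

Derivation:
For z = -2.83:
p = P(Z > -2.83) = 1 - Φ(-2.83) = 0.9977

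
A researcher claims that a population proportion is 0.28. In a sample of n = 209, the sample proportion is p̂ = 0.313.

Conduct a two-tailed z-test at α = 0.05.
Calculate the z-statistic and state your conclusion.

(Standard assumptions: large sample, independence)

Answer: z = 1.0625, fail to reject H₀

Derivation:
H₀: p = 0.28, H₁: p ≠ 0.28
Standard error: SE = √(p₀(1-p₀)/n) = √(0.28×0.72/209) = 0.031058
z-statistic: z = (p̂ - p₀)/SE = (0.313 - 0.28)/0.031058 = 1.0625
Critical value: z_0.025 = ±1.960
p-value = 0.2880
Decision: fail to reject H₀ at α = 0.05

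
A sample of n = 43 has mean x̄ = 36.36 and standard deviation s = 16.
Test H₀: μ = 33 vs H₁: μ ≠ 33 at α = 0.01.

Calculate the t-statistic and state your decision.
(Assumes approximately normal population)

df = n - 1 = 42
SE = s/√n = 16/√43 = 2.4400
t = (x̄ - μ₀)/SE = (36.36 - 33)/2.4400 = 1.3770
Critical value: t_{0.005,42} = ±2.698
p-value ≈ 0.1758
Decision: fail to reject H₀

Answer: t = 1.3770, fail to reject H₀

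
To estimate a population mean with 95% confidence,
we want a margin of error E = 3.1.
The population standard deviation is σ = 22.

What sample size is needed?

Answer: n = 194

Derivation:
z_0.025 = 1.960
n = (z×σ/E)² = (1.960×22/3.1)²
n = 193.4791
Round up: n = 194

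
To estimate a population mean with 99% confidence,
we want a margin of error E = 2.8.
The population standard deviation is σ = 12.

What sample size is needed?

Answer: n = 122

Derivation:
z_0.005 = 2.576
n = (z×σ/E)² = (2.576×12/2.8)²
n = 121.8816
Round up: n = 122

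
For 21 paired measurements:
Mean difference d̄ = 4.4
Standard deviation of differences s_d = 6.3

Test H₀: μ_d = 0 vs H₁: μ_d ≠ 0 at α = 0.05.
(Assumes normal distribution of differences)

Answer: t = 3.2005, reject H₀

Derivation:
df = n - 1 = 20
SE = s_d/√n = 6.3/√21 = 1.3748
t = d̄/SE = 4.4/1.3748 = 3.2005
Critical value: t_{0.025,20} = ±2.086
p-value ≈ 0.0045
Decision: reject H₀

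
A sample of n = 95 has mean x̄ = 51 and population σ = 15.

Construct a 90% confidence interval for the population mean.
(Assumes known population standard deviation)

Confidence level: 90%, α = 0.1
z_0.05 = 1.645
SE = σ/√n = 15/√95 = 1.5390
Margin of error = 1.645 × 1.5390 = 2.5317
CI: x̄ ± margin = 51 ± 2.5317
CI: (48.4683, 53.5317)

Answer: (48.4683, 53.5317)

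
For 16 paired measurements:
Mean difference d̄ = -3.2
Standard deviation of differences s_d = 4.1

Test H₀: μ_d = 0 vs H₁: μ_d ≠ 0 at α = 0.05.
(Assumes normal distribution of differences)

df = n - 1 = 15
SE = s_d/√n = 4.1/√16 = 1.0250
t = d̄/SE = -3.2/1.0250 = -3.1220
Critical value: t_{0.025,15} = ±2.131
p-value ≈ 0.0070
Decision: reject H₀

Answer: t = -3.1220, reject H₀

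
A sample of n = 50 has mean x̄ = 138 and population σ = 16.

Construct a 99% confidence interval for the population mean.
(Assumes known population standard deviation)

Confidence level: 99%, α = 0.01
z_0.005 = 2.576
SE = σ/√n = 16/√50 = 2.2627
Margin of error = 2.576 × 2.2627 = 5.8287
CI: x̄ ± margin = 138 ± 5.8287
CI: (132.1713, 143.8287)

Answer: (132.1713, 143.8287)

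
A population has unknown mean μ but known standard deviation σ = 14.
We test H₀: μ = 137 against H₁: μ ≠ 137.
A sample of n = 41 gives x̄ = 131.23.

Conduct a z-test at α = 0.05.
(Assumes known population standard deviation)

Answer: z = -2.6390, reject H₀

Derivation:
Standard error: SE = σ/√n = 14/√41 = 2.1864
z-statistic: z = (x̄ - μ₀)/SE = (131.23 - 137)/2.1864 = -2.6390
Critical value: ±1.960
p-value = 0.0083
Decision: reject H₀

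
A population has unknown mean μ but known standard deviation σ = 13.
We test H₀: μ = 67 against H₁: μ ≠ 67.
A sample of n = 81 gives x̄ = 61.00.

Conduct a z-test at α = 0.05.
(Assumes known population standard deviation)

Answer: z = -4.1540, reject H₀

Derivation:
Standard error: SE = σ/√n = 13/√81 = 1.4444
z-statistic: z = (x̄ - μ₀)/SE = (61.00 - 67)/1.4444 = -4.1540
Critical value: ±1.960
p-value < 0.0001
Decision: reject H₀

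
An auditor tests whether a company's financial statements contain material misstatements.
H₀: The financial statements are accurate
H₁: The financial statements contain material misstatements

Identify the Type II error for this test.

Type I error (α): Rejecting H₀ when H₀ is true
Type II error (β): Failing to reject H₀ when H₁ is true

Answer: Failing to detect material misstatements that are actually present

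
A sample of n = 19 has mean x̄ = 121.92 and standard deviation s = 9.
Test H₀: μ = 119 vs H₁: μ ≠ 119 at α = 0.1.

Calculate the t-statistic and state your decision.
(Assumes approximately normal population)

df = n - 1 = 18
SE = s/√n = 9/√19 = 2.0647
t = (x̄ - μ₀)/SE = (121.92 - 119)/2.0647 = 1.4142
Critical value: t_{0.05,18} = ±1.734
p-value ≈ 0.1744
Decision: fail to reject H₀

Answer: t = 1.4142, fail to reject H₀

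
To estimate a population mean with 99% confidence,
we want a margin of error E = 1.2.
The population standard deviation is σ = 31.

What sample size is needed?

z_0.005 = 2.576
n = (z×σ/E)² = (2.576×31/1.2)²
n = 4428.4588
Round up: n = 4429

Answer: n = 4429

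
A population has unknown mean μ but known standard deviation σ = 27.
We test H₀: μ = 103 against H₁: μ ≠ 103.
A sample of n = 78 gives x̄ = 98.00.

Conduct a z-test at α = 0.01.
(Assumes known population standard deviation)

Answer: z = -1.6355, fail to reject H₀

Derivation:
Standard error: SE = σ/√n = 27/√78 = 3.0571
z-statistic: z = (x̄ - μ₀)/SE = (98.00 - 103)/3.0571 = -1.6355
Critical value: ±2.576
p-value = 0.1019
Decision: fail to reject H₀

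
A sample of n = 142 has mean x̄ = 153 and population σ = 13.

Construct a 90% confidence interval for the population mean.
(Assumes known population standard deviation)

Confidence level: 90%, α = 0.1
z_0.05 = 1.645
SE = σ/√n = 13/√142 = 1.0909
Margin of error = 1.645 × 1.0909 = 1.7945
CI: x̄ ± margin = 153 ± 1.7945
CI: (151.2055, 154.7945)

Answer: (151.2055, 154.7945)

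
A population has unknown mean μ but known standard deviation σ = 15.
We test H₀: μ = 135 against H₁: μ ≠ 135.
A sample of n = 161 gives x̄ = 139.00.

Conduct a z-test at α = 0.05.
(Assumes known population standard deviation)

Answer: z = 3.3835, reject H₀

Derivation:
Standard error: SE = σ/√n = 15/√161 = 1.1822
z-statistic: z = (x̄ - μ₀)/SE = (139.00 - 135)/1.1822 = 3.3835
Critical value: ±1.960
p-value = 0.0007
Decision: reject H₀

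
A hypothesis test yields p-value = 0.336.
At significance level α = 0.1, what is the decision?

Compare p-value to α:
0.336 ≥ 0.1
Decision: fail to reject H₀

Answer: fail to reject H₀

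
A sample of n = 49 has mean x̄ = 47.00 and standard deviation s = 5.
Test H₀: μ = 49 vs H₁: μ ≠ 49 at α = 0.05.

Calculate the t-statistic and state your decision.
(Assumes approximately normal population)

Answer: t = -2.7999, reject H₀

Derivation:
df = n - 1 = 48
SE = s/√n = 5/√49 = 0.7143
t = (x̄ - μ₀)/SE = (47.00 - 49)/0.7143 = -2.7999
Critical value: t_{0.025,48} = ±2.011
p-value ≈ 0.0073
Decision: reject H₀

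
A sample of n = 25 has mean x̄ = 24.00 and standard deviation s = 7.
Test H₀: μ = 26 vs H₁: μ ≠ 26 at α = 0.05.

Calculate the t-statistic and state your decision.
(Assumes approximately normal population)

Answer: t = -1.4286, fail to reject H₀

Derivation:
df = n - 1 = 24
SE = s/√n = 7/√25 = 1.4000
t = (x̄ - μ₀)/SE = (24.00 - 26)/1.4000 = -1.4286
Critical value: t_{0.025,24} = ±2.064
p-value ≈ 0.1660
Decision: fail to reject H₀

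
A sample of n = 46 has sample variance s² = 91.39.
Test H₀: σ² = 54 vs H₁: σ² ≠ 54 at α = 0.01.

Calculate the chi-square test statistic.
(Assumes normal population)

Answer: χ² = 76.1583, reject H₀

Derivation:
df = n - 1 = 45
χ² = (n-1)s²/σ₀² = 45×91.39/54 = 76.1583
Critical values: χ²_{0.995,45} = 24.311, χ²_{0.005,45} = 73.166
Rejection region: χ² < 24.311 or χ² > 73.166
Decision: reject H₀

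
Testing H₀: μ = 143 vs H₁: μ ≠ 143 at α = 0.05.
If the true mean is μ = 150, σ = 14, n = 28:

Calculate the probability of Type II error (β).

SE = σ/√n = 14/√28 = 2.6458
Critical values: μ₀ ± z_0.025×SE = 143 ± 1.960×2.6458
Acceptance region: (137.8142, 148.1858)
Under H₁ (μ = 150): z_high = (148.1858 - 150)/2.6458 = -0.6857, z_low = (137.8142 - 150)/2.6458 = -4.6057
β = P(not reject | H₁) = Φ(-0.6857) - Φ(-4.6057) ≈ 0.2464

Answer: β ≈ 0.2464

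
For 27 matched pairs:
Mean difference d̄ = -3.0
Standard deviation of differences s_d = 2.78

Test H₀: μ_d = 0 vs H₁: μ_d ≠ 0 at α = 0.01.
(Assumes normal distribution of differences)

Answer: t = -5.6075, reject H₀

Derivation:
df = n - 1 = 26
SE = s_d/√n = 2.78/√27 = 0.5350
t = d̄/SE = -3.0/0.5350 = -5.6075
Critical value: t_{0.005,26} = ±2.779
p-value < 0.0001
Decision: reject H₀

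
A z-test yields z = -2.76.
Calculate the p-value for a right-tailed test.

For z = -2.76:
p = P(Z > -2.76) = 1 - Φ(-2.76) = 0.9971

Answer: p-value ≈ 0.9971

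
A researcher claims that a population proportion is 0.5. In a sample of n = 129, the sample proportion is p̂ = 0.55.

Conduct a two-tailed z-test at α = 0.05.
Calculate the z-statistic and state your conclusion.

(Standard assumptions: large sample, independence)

H₀: p = 0.5, H₁: p ≠ 0.5
Standard error: SE = √(p₀(1-p₀)/n) = √(0.5×0.5/129) = 0.044023
z-statistic: z = (p̂ - p₀)/SE = (0.55 - 0.5)/0.044023 = 1.1358
Critical value: z_0.025 = ±1.960
p-value = 0.2560
Decision: fail to reject H₀ at α = 0.05

Answer: z = 1.1358, fail to reject H₀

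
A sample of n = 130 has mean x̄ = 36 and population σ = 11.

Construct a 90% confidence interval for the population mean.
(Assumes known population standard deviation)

Answer: (34.4129, 37.5871)

Derivation:
Confidence level: 90%, α = 0.1
z_0.05 = 1.645
SE = σ/√n = 11/√130 = 0.9648
Margin of error = 1.645 × 0.9648 = 1.5871
CI: x̄ ± margin = 36 ± 1.5871
CI: (34.4129, 37.5871)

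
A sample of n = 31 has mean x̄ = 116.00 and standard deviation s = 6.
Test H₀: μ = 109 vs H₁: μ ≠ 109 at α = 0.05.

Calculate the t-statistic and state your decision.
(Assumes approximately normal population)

df = n - 1 = 30
SE = s/√n = 6/√31 = 1.0776
t = (x̄ - μ₀)/SE = (116.00 - 109)/1.0776 = 6.4959
Critical value: t_{0.025,30} = ±2.042
p-value < 0.0001
Decision: reject H₀

Answer: t = 6.4959, reject H₀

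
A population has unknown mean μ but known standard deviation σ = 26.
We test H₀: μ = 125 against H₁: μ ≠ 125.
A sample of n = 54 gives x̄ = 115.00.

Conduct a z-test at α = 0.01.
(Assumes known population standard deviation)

Standard error: SE = σ/√n = 26/√54 = 3.5382
z-statistic: z = (x̄ - μ₀)/SE = (115.00 - 125)/3.5382 = -2.8263
Critical value: ±2.576
p-value = 0.0047
Decision: reject H₀

Answer: z = -2.8263, reject H₀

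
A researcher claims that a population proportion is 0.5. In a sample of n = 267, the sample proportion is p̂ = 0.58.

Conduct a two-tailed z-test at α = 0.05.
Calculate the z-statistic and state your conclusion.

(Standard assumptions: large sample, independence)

Answer: z = 2.6144, reject H₀

Derivation:
H₀: p = 0.5, H₁: p ≠ 0.5
Standard error: SE = √(p₀(1-p₀)/n) = √(0.5×0.5/267) = 0.030600
z-statistic: z = (p̂ - p₀)/SE = (0.58 - 0.5)/0.030600 = 2.6144
Critical value: z_0.025 = ±1.960
p-value = 0.0089
Decision: reject H₀ at α = 0.05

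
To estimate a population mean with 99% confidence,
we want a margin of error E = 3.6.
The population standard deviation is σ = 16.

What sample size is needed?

z_0.005 = 2.576
n = (z×σ/E)² = (2.576×16/3.6)²
n = 131.0771
Round up: n = 132

Answer: n = 132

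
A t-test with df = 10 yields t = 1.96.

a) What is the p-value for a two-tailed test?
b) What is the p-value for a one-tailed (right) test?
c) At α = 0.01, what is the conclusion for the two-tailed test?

Answer: a) 0.0784, b) 0.0392, c) fail to reject H₀

Derivation:
Using t-distribution with df = 10:
a) Two-tailed: p = 2×P(T > 1.96) = 0.0784
b) One-tailed: p = P(T > 1.96) = 0.0392
c) 0.0784 ≥ 0.01, fail to reject H₀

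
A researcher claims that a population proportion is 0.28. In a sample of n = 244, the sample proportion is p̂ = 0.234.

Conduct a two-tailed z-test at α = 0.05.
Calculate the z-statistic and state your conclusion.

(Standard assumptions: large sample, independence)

H₀: p = 0.28, H₁: p ≠ 0.28
Standard error: SE = √(p₀(1-p₀)/n) = √(0.28×0.72/244) = 0.028744
z-statistic: z = (p̂ - p₀)/SE = (0.234 - 0.28)/0.028744 = -1.6003
Critical value: z_0.025 = ±1.960
p-value = 0.1095
Decision: fail to reject H₀ at α = 0.05

Answer: z = -1.6003, fail to reject H₀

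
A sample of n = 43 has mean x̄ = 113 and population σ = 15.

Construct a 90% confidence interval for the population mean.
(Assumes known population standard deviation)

Confidence level: 90%, α = 0.1
z_0.05 = 1.645
SE = σ/√n = 15/√43 = 2.2875
Margin of error = 1.645 × 2.2875 = 3.7629
CI: x̄ ± margin = 113 ± 3.7629
CI: (109.2371, 116.7629)

Answer: (109.2371, 116.7629)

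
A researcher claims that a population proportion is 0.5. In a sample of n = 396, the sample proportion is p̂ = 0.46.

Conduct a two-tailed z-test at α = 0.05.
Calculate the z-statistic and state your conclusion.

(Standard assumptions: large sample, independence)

H₀: p = 0.5, H₁: p ≠ 0.5
Standard error: SE = √(p₀(1-p₀)/n) = √(0.5×0.5/396) = 0.025126
z-statistic: z = (p̂ - p₀)/SE = (0.46 - 0.5)/0.025126 = -1.5920
Critical value: z_0.025 = ±1.960
p-value = 0.1114
Decision: fail to reject H₀ at α = 0.05

Answer: z = -1.5920, fail to reject H₀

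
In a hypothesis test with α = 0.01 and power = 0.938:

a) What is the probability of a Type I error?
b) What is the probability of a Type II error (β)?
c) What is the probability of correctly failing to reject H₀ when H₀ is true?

Answer: a) 0.01, b) 0.062, c) 0.99

Derivation:
a) Type I error probability = α = 0.01
b) Power = P(reject H₀ | H₁ true) = 1 - β = 0.938, so Type II error probability = β = 1 - Power = 0.062
c) P(fail to reject H₀ | H₀ true) = 1 - α = 0.99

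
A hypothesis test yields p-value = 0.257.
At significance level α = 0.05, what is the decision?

Compare p-value to α:
0.257 ≥ 0.05
Decision: fail to reject H₀

Answer: fail to reject H₀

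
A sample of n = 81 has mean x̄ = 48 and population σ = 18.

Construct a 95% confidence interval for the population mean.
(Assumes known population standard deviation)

Confidence level: 95%, α = 0.05
z_0.025 = 1.960
SE = σ/√n = 18/√81 = 2.0000
Margin of error = 1.960 × 2.0000 = 3.9200
CI: x̄ ± margin = 48 ± 3.9200
CI: (44.0800, 51.9200)

Answer: (44.0800, 51.9200)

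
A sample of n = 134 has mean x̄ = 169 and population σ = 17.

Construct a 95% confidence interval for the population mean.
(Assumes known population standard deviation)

Answer: (166.1215, 171.8785)

Derivation:
Confidence level: 95%, α = 0.05
z_0.025 = 1.960
SE = σ/√n = 17/√134 = 1.4686
Margin of error = 1.960 × 1.4686 = 2.8785
CI: x̄ ± margin = 169 ± 2.8785
CI: (166.1215, 171.8785)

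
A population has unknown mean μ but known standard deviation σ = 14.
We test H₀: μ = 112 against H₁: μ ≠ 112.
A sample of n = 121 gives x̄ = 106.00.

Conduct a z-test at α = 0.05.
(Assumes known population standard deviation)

Standard error: SE = σ/√n = 14/√121 = 1.2727
z-statistic: z = (x̄ - μ₀)/SE = (106.00 - 112)/1.2727 = -4.7144
Critical value: ±1.960
p-value < 0.0001
Decision: reject H₀

Answer: z = -4.7144, reject H₀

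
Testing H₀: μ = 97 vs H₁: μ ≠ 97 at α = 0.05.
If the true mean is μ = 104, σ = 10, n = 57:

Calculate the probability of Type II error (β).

SE = σ/√n = 10/√57 = 1.3245
Critical values: μ₀ ± z_0.025×SE = 97 ± 1.960×1.3245
Acceptance region: (94.4040, 99.5960)
Under H₁ (μ = 104): z_high = (99.5960 - 104)/1.3245 = -3.3250, z_low = (94.4040 - 104)/1.3245 = -7.2450
β = P(not reject | H₁) = Φ(-3.3250) - Φ(-7.2450) ≈ 0.0004

Answer: β ≈ 0.0004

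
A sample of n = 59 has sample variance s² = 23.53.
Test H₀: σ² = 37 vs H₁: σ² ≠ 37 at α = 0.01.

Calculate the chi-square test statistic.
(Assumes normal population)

df = n - 1 = 58
χ² = (n-1)s²/σ₀² = 58×23.53/37 = 36.8849
Critical values: χ²_{0.995,58} = 34.008, χ²_{0.005,58} = 89.477
Rejection region: χ² < 34.008 or χ² > 89.477
Decision: fail to reject H₀

Answer: χ² = 36.8849, fail to reject H₀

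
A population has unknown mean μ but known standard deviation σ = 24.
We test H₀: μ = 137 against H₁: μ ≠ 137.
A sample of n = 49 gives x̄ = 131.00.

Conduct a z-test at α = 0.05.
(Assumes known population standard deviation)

Standard error: SE = σ/√n = 24/√49 = 3.4286
z-statistic: z = (x̄ - μ₀)/SE = (131.00 - 137)/3.4286 = -1.7500
Critical value: ±1.960
p-value = 0.0801
Decision: fail to reject H₀

Answer: z = -1.7500, fail to reject H₀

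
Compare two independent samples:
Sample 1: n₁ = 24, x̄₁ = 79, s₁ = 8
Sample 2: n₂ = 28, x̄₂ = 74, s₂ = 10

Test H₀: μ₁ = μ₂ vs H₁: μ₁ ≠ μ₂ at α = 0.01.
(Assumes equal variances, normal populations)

Answer: t = 1.9677, fail to reject H₀

Derivation:
Pooled variance: s²_p = [23×8² + 27×10²]/(50) = 83.4400
s_p = 9.1345
SE = s_p×√(1/n₁ + 1/n₂) = 9.1345×√(1/24 + 1/28) = 2.5410
t = (x̄₁ - x̄₂)/SE = (79 - 74)/2.5410 = 1.9677
df = 50, t-critical = ±2.678
Decision: fail to reject H₀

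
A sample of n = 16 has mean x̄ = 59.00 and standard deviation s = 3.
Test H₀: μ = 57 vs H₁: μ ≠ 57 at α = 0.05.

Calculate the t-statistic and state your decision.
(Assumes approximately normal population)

Answer: t = 2.6667, reject H₀

Derivation:
df = n - 1 = 15
SE = s/√n = 3/√16 = 0.7500
t = (x̄ - μ₀)/SE = (59.00 - 57)/0.7500 = 2.6667
Critical value: t_{0.025,15} = ±2.131
p-value ≈ 0.0176
Decision: reject H₀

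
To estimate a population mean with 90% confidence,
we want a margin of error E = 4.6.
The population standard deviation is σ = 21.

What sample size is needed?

z_0.05 = 1.645
n = (z×σ/E)² = (1.645×21/4.6)²
n = 56.3968
Round up: n = 57

Answer: n = 57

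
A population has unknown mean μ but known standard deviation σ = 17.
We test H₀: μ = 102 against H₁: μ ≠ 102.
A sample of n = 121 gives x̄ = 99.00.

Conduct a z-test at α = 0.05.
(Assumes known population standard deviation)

Answer: z = -1.9411, fail to reject H₀

Derivation:
Standard error: SE = σ/√n = 17/√121 = 1.5455
z-statistic: z = (x̄ - μ₀)/SE = (99.00 - 102)/1.5455 = -1.9411
Critical value: ±1.960
p-value = 0.0522
Decision: fail to reject H₀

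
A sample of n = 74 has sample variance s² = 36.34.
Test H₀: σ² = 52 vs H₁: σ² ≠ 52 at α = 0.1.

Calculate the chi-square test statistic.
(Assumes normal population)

Answer: χ² = 51.0158, reject H₀

Derivation:
df = n - 1 = 73
χ² = (n-1)s²/σ₀² = 73×36.34/52 = 51.0158
Critical values: χ²_{0.95,73} = 54.325, χ²_{0.05,73} = 93.945
Rejection region: χ² < 54.325 or χ² > 93.945
Decision: reject H₀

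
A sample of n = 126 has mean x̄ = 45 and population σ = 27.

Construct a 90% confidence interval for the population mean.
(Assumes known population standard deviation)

Answer: (41.0431, 48.9569)

Derivation:
Confidence level: 90%, α = 0.1
z_0.05 = 1.645
SE = σ/√n = 27/√126 = 2.4054
Margin of error = 1.645 × 2.4054 = 3.9569
CI: x̄ ± margin = 45 ± 3.9569
CI: (41.0431, 48.9569)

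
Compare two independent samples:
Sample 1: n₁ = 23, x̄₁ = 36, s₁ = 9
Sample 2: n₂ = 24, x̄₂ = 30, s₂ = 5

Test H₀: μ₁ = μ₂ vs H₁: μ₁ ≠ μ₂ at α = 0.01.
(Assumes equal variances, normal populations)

Answer: t = 2.8412, reject H₀

Derivation:
Pooled variance: s²_p = [22×9² + 23×5²]/(45) = 52.3778
s_p = 7.2373
SE = s_p×√(1/n₁ + 1/n₂) = 7.2373×√(1/23 + 1/24) = 2.1118
t = (x̄₁ - x̄₂)/SE = (36 - 30)/2.1118 = 2.8412
df = 45, t-critical = ±2.690
Decision: reject H₀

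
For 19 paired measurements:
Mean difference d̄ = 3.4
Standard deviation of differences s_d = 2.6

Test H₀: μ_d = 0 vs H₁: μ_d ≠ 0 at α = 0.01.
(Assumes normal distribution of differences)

df = n - 1 = 18
SE = s_d/√n = 2.6/√19 = 0.5965
t = d̄/SE = 3.4/0.5965 = 5.6999
Critical value: t_{0.005,18} = ±2.878
p-value < 0.0001
Decision: reject H₀

Answer: t = 5.6999, reject H₀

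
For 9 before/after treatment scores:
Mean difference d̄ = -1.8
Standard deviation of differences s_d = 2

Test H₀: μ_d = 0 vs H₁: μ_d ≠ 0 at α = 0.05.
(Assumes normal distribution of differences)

df = n - 1 = 8
SE = s_d/√n = 2/√9 = 0.6667
t = d̄/SE = -1.8/0.6667 = -2.6999
Critical value: t_{0.025,8} = ±2.306
p-value ≈ 0.0271
Decision: reject H₀

Answer: t = -2.6999, reject H₀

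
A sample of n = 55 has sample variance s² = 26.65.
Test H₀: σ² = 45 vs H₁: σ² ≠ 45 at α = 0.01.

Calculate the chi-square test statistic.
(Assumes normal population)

df = n - 1 = 54
χ² = (n-1)s²/σ₀² = 54×26.65/45 = 31.9800
Critical values: χ²_{0.995,54} = 30.981, χ²_{0.005,54} = 84.502
Rejection region: χ² < 30.981 or χ² > 84.502
Decision: fail to reject H₀

Answer: χ² = 31.9800, fail to reject H₀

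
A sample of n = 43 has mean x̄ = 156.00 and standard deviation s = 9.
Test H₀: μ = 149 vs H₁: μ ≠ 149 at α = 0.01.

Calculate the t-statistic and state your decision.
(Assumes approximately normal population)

Answer: t = 5.1002, reject H₀

Derivation:
df = n - 1 = 42
SE = s/√n = 9/√43 = 1.3725
t = (x̄ - μ₀)/SE = (156.00 - 149)/1.3725 = 5.1002
Critical value: t_{0.005,42} = ±2.698
p-value < 0.0001
Decision: reject H₀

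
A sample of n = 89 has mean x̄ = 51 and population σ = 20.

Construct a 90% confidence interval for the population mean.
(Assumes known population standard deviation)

Answer: (47.5126, 54.4874)

Derivation:
Confidence level: 90%, α = 0.1
z_0.05 = 1.645
SE = σ/√n = 20/√89 = 2.1200
Margin of error = 1.645 × 2.1200 = 3.4874
CI: x̄ ± margin = 51 ± 3.4874
CI: (47.5126, 54.4874)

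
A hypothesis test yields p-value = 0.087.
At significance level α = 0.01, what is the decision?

Compare p-value to α:
0.087 ≥ 0.01
Decision: fail to reject H₀

Answer: fail to reject H₀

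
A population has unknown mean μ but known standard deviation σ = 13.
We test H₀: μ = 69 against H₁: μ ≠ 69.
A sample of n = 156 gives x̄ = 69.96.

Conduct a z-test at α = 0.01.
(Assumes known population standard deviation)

Standard error: SE = σ/√n = 13/√156 = 1.0408
z-statistic: z = (x̄ - μ₀)/SE = (69.96 - 69)/1.0408 = 0.9224
Critical value: ±2.576
p-value = 0.3563
Decision: fail to reject H₀

Answer: z = 0.9224, fail to reject H₀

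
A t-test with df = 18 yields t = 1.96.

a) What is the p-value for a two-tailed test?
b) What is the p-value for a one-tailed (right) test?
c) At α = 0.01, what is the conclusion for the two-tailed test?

Using t-distribution with df = 18:
a) Two-tailed: p = 2×P(T > 1.96) = 0.0657
b) One-tailed: p = P(T > 1.96) = 0.0328
c) 0.0657 ≥ 0.01, fail to reject H₀

Answer: a) 0.0657, b) 0.0328, c) fail to reject H₀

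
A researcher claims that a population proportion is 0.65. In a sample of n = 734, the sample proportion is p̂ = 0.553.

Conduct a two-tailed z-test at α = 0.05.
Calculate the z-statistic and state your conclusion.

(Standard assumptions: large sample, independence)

H₀: p = 0.65, H₁: p ≠ 0.65
Standard error: SE = √(p₀(1-p₀)/n) = √(0.65×0.35/734) = 0.017605
z-statistic: z = (p̂ - p₀)/SE = (0.553 - 0.65)/0.017605 = -5.5098
Critical value: z_0.025 = ±1.960
p-value < 0.0001
Decision: reject H₀ at α = 0.05

Answer: z = -5.5098, reject H₀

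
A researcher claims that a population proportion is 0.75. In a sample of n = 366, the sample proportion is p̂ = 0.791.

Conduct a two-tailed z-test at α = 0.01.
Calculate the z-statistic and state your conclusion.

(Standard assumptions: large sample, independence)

Answer: z = 1.8114, fail to reject H₀

Derivation:
H₀: p = 0.75, H₁: p ≠ 0.75
Standard error: SE = √(p₀(1-p₀)/n) = √(0.75×0.25/366) = 0.022634
z-statistic: z = (p̂ - p₀)/SE = (0.791 - 0.75)/0.022634 = 1.8114
Critical value: z_0.005 = ±2.576
p-value = 0.0701
Decision: fail to reject H₀ at α = 0.01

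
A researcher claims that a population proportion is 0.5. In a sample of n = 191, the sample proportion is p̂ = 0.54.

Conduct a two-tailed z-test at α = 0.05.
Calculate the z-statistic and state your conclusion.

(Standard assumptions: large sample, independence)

H₀: p = 0.5, H₁: p ≠ 0.5
Standard error: SE = √(p₀(1-p₀)/n) = √(0.5×0.5/191) = 0.036179
z-statistic: z = (p̂ - p₀)/SE = (0.54 - 0.5)/0.036179 = 1.1056
Critical value: z_0.025 = ±1.960
p-value = 0.2689
Decision: fail to reject H₀ at α = 0.05

Answer: z = 1.1056, fail to reject H₀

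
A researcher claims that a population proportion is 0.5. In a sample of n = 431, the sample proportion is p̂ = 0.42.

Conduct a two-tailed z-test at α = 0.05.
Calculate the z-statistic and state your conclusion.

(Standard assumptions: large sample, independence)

Answer: z = -3.3217, reject H₀

Derivation:
H₀: p = 0.5, H₁: p ≠ 0.5
Standard error: SE = √(p₀(1-p₀)/n) = √(0.5×0.5/431) = 0.024084
z-statistic: z = (p̂ - p₀)/SE = (0.42 - 0.5)/0.024084 = -3.3217
Critical value: z_0.025 = ±1.960
p-value = 0.0009
Decision: reject H₀ at α = 0.05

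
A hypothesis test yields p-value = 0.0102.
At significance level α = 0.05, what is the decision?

Answer: reject H₀

Derivation:
Compare p-value to α:
0.0102 < 0.05
Decision: reject H₀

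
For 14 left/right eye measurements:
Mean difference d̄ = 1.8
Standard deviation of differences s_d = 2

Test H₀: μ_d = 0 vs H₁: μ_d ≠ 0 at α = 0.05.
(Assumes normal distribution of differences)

df = n - 1 = 13
SE = s_d/√n = 2/√14 = 0.5345
t = d̄/SE = 1.8/0.5345 = 3.3676
Critical value: t_{0.025,13} = ±2.160
p-value ≈ 0.0050
Decision: reject H₀

Answer: t = 3.3676, reject H₀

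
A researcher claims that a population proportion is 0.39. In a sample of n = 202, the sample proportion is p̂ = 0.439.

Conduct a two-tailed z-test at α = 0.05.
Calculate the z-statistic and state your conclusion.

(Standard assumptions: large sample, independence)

Answer: z = 1.4278, fail to reject H₀

Derivation:
H₀: p = 0.39, H₁: p ≠ 0.39
Standard error: SE = √(p₀(1-p₀)/n) = √(0.39×0.61/202) = 0.034318
z-statistic: z = (p̂ - p₀)/SE = (0.439 - 0.39)/0.034318 = 1.4278
Critical value: z_0.025 = ±1.960
p-value = 0.1533
Decision: fail to reject H₀ at α = 0.05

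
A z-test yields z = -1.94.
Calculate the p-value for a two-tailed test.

Answer: p-value ≈ 0.0524

Derivation:
For z = -1.94:
p = 2×P(Z > |-1.94|) = 2×(1 - Φ(1.94)) = 0.0524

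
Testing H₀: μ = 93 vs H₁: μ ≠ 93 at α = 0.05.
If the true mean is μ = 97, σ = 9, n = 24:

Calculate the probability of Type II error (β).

SE = σ/√n = 9/√24 = 1.8371
Critical values: μ₀ ± z_0.025×SE = 93 ± 1.960×1.8371
Acceptance region: (89.3993, 96.6007)
Under H₁ (μ = 97): z_high = (96.6007 - 97)/1.8371 = -0.2174, z_low = (89.3993 - 97)/1.8371 = -4.1373
β = P(not reject | H₁) = Φ(-0.2174) - Φ(-4.1373) ≈ 0.4139

Answer: β ≈ 0.4139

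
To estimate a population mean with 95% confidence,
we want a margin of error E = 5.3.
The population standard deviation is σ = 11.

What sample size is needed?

z_0.025 = 1.960
n = (z×σ/E)² = (1.960×11/5.3)²
n = 16.5480
Round up: n = 17

Answer: n = 17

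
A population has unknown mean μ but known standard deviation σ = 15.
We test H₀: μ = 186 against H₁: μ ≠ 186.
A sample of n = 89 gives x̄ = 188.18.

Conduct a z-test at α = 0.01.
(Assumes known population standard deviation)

Answer: z = 1.3711, fail to reject H₀

Derivation:
Standard error: SE = σ/√n = 15/√89 = 1.5900
z-statistic: z = (x̄ - μ₀)/SE = (188.18 - 186)/1.5900 = 1.3711
Critical value: ±2.576
p-value = 0.1703
Decision: fail to reject H₀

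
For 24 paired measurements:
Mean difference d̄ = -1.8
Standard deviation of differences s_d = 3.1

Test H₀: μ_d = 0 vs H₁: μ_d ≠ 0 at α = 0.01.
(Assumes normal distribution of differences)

df = n - 1 = 23
SE = s_d/√n = 3.1/√24 = 0.6328
t = d̄/SE = -1.8/0.6328 = -2.8445
Critical value: t_{0.005,23} = ±2.807
p-value ≈ 0.0092
Decision: reject H₀

Answer: t = -2.8445, reject H₀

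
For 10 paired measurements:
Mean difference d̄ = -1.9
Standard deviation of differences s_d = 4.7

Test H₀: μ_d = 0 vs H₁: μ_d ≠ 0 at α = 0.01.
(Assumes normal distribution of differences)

df = n - 1 = 9
SE = s_d/√n = 4.7/√10 = 1.4863
t = d̄/SE = -1.9/1.4863 = -1.2783
Critical value: t_{0.005,9} = ±3.250
p-value ≈ 0.2331
Decision: fail to reject H₀

Answer: t = -1.2783, fail to reject H₀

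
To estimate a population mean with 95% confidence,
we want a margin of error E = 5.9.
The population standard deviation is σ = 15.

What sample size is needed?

z_0.025 = 1.960
n = (z×σ/E)² = (1.960×15/5.9)²
n = 24.8308
Round up: n = 25

Answer: n = 25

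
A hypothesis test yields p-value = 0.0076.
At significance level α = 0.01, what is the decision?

Compare p-value to α:
0.0076 < 0.01
Decision: reject H₀

Answer: reject H₀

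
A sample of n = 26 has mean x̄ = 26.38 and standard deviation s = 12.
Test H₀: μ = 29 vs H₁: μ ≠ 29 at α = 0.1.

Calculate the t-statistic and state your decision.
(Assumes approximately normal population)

df = n - 1 = 25
SE = s/√n = 12/√26 = 2.3534
t = (x̄ - μ₀)/SE = (26.38 - 29)/2.3534 = -1.1133
Critical value: t_{0.05,25} = ±1.708
p-value ≈ 0.2762
Decision: fail to reject H₀

Answer: t = -1.1133, fail to reject H₀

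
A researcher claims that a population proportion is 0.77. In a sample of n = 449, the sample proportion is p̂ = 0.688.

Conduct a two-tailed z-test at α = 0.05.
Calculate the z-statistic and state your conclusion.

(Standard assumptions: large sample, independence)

H₀: p = 0.77, H₁: p ≠ 0.77
Standard error: SE = √(p₀(1-p₀)/n) = √(0.77×0.23/449) = 0.019860
z-statistic: z = (p̂ - p₀)/SE = (0.688 - 0.77)/0.019860 = -4.1289
Critical value: z_0.025 = ±1.960
p-value < 0.0001
Decision: reject H₀ at α = 0.05

Answer: z = -4.1289, reject H₀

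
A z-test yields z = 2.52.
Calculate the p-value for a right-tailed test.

For z = 2.52:
p = P(Z > 2.52) = 1 - Φ(2.52) = 0.0059

Answer: p-value ≈ 0.0059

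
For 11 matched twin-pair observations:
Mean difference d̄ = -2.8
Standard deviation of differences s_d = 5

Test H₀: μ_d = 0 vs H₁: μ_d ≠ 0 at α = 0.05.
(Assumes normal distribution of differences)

df = n - 1 = 10
SE = s_d/√n = 5/√11 = 1.5076
t = d̄/SE = -2.8/1.5076 = -1.8573
Critical value: t_{0.025,10} = ±2.228
p-value ≈ 0.0929
Decision: fail to reject H₀

Answer: t = -1.8573, fail to reject H₀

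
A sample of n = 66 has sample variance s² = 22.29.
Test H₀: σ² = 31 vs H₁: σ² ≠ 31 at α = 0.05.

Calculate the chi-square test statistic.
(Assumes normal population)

df = n - 1 = 65
χ² = (n-1)s²/σ₀² = 65×22.29/31 = 46.7371
Critical values: χ²_{0.975,65} = 44.603, χ²_{0.025,65} = 89.177
Rejection region: χ² < 44.603 or χ² > 89.177
Decision: fail to reject H₀

Answer: χ² = 46.7371, fail to reject H₀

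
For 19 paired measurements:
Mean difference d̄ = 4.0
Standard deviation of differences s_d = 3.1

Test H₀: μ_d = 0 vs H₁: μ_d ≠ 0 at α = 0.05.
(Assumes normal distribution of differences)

df = n - 1 = 18
SE = s_d/√n = 3.1/√19 = 0.7112
t = d̄/SE = 4.0/0.7112 = 5.6243
Critical value: t_{0.025,18} = ±2.101
p-value < 0.0001
Decision: reject H₀

Answer: t = 5.6243, reject H₀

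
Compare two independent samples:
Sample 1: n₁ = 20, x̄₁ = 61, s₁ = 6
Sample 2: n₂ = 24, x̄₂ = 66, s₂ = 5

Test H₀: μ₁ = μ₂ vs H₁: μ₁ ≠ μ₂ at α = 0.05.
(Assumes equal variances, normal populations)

Pooled variance: s²_p = [19×6² + 23×5²]/(42) = 29.9762
s_p = 5.4751
SE = s_p×√(1/n₁ + 1/n₂) = 5.4751×√(1/20 + 1/24) = 1.6577
t = (x̄₁ - x̄₂)/SE = (61 - 66)/1.6577 = -3.0162
df = 42, t-critical = ±2.018
Decision: reject H₀

Answer: t = -3.0162, reject H₀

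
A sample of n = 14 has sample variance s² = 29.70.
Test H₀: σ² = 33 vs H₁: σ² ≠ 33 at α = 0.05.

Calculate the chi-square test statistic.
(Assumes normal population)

Answer: χ² = 11.7000, fail to reject H₀

Derivation:
df = n - 1 = 13
χ² = (n-1)s²/σ₀² = 13×29.70/33 = 11.7000
Critical values: χ²_{0.975,13} = 5.009, χ²_{0.025,13} = 24.736
Rejection region: χ² < 5.009 or χ² > 24.736
Decision: fail to reject H₀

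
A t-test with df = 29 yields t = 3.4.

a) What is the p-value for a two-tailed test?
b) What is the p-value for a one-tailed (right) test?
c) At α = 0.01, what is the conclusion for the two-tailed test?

Using t-distribution with df = 29:
a) Two-tailed: p = 2×P(T > 3.4) = 0.0020
b) One-tailed: p = P(T > 3.4) = 0.0010
c) 0.0020 < 0.01, reject H₀

Answer: a) 0.0020, b) 0.0010, c) reject H₀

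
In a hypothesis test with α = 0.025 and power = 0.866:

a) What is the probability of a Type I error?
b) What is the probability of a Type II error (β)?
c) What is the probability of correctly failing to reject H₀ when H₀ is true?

a) Type I error probability = α = 0.025
b) Power = P(reject H₀ | H₁ true) = 1 - β = 0.866, so Type II error probability = β = 1 - Power = 0.134
c) P(fail to reject H₀ | H₀ true) = 1 - α = 0.975

Answer: a) 0.025, b) 0.134, c) 0.975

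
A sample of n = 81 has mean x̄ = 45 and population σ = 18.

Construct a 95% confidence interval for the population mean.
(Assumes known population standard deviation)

Confidence level: 95%, α = 0.05
z_0.025 = 1.960
SE = σ/√n = 18/√81 = 2.0000
Margin of error = 1.960 × 2.0000 = 3.9200
CI: x̄ ± margin = 45 ± 3.9200
CI: (41.0800, 48.9200)

Answer: (41.0800, 48.9200)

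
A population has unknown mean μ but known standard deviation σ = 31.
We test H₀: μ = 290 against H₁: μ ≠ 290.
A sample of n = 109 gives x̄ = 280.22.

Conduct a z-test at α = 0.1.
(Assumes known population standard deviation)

Standard error: SE = σ/√n = 31/√109 = 2.9693
z-statistic: z = (x̄ - μ₀)/SE = (280.22 - 290)/2.9693 = -3.2937
Critical value: ±1.645
p-value = 0.0010
Decision: reject H₀

Answer: z = -3.2937, reject H₀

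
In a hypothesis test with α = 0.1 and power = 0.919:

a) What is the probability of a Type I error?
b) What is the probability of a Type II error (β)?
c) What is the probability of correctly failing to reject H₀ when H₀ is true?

a) Type I error probability = α = 0.1
b) Power = P(reject H₀ | H₁ true) = 1 - β = 0.919, so Type II error probability = β = 1 - Power = 0.081
c) P(fail to reject H₀ | H₀ true) = 1 - α = 0.9

Answer: a) 0.1, b) 0.081, c) 0.9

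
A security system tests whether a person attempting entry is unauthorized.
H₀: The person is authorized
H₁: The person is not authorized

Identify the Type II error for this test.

A Type I error (probability α) occurs when we reject a true H₀.
A Type II error (probability β) occurs when we fail to reject a false H₀.

Answer: Granting entry to an unauthorized person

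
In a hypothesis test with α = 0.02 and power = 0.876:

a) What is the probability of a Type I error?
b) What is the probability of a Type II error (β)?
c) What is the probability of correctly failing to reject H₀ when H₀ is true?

a) Type I error probability = α = 0.02
b) Power = P(reject H₀ | H₁ true) = 1 - β = 0.876, so Type II error probability = β = 1 - Power = 0.124
c) P(fail to reject H₀ | H₀ true) = 1 - α = 0.98

Answer: a) 0.02, b) 0.124, c) 0.98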